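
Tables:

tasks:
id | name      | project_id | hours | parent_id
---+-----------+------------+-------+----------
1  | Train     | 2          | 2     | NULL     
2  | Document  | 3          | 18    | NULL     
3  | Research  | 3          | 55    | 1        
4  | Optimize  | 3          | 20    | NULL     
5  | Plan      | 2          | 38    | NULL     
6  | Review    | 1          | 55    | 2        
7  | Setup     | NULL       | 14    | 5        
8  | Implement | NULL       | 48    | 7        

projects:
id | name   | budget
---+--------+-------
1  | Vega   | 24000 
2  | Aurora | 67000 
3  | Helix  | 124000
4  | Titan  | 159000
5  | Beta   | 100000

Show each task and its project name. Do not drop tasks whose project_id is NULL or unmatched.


LEFT JOIN keeps every row from tasks (the left table); where project_id has no match in projects, the project columns become NULL. Walk through each task:
  - task 1 (Train): project_id=2 -> matches Aurora
  - task 2 (Document): project_id=3 -> matches Helix
  - task 3 (Research): project_id=3 -> matches Helix
  - task 4 (Optimize): project_id=3 -> matches Helix
  - task 5 (Plan): project_id=2 -> matches Aurora
  - task 6 (Review): project_id=1 -> matches Vega
  - task 7 (Setup): project_id=NULL, no match -> kept with NULL
  - task 8 (Implement): project_id=NULL, no match -> kept with NULL
All 8 rows appear; 2 have NULL project.

SQL:
SELECT a.name, b.name AS project
FROM tasks a
LEFT JOIN projects b ON a.project_id = b.id

Result:
name      | project
----------+--------
Train     | Aurora 
Document  | Helix  
Research  | Helix  
Optimize  | Helix  
Plan      | Aurora 
Review    | Vega   
Setup     | NULL   
Implement | NULL   


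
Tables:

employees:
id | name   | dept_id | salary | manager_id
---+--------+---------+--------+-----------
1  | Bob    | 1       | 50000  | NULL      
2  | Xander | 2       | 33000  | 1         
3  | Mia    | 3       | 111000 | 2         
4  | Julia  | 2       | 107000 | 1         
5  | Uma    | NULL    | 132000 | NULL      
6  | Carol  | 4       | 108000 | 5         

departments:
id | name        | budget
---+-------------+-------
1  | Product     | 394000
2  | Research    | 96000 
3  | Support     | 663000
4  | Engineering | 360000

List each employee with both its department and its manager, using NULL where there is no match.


Two LEFT JOINs from the same base table employees: one to departments via dept_id, one to employees itself via manager_id. Both are LEFT so every employee is preserved.
Match against departments:
  - employee 1 (Bob): dept_id=1 -> matches Product
  - employee 2 (Xander): dept_id=2 -> matches Research
  - employee 3 (Mia): dept_id=3 -> matches Support
  - employee 4 (Julia): dept_id=2 -> matches Research
  - employee 5 (Uma): dept_id=NULL, no match -> kept with NULL
  - employee 6 (Carol): dept_id=4 -> matches Engineering
Match against employees (self):
  - employee 1 (Bob): manager_id=NULL -> NULL
  - employee 2 (Xander): manager_id=1 -> Bob
  - employee 3 (Mia): manager_id=2 -> Xander
  - employee 4 (Julia): manager_id=1 -> Bob
  - employee 5 (Uma): manager_id=NULL -> NULL
  - employee 6 (Carol): manager_id=5 -> Uma

SQL:
SELECT a.name, b.name AS department, c.name AS manager
FROM employees a
LEFT JOIN departments b ON a.dept_id = b.id
LEFT JOIN employees c ON a.manager_id = c.id

Result:
name   | department  | manager
-------+-------------+--------
Bob    | Product     | NULL   
Xander | Research    | Bob    
Mia    | Support     | Xander 
Julia  | Research    | Bob    
Uma    | NULL        | NULL   
Carol  | Engineering | Uma    


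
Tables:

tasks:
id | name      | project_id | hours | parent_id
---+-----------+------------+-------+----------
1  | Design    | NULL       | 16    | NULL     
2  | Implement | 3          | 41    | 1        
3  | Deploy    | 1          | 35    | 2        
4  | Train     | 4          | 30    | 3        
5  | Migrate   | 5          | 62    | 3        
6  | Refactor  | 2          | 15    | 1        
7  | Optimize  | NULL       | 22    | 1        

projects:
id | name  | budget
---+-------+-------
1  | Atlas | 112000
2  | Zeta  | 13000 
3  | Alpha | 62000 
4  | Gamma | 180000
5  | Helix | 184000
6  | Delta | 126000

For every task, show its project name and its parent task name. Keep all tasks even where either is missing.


Two LEFT JOINs from the same base table tasks: one to projects via project_id, one to tasks itself via parent_id. Both are LEFT so every task is preserved.
Match against projects:
  - task 1 (Design): project_id=NULL, no match -> kept with NULL
  - task 2 (Implement): project_id=3 -> matches Alpha
  - task 3 (Deploy): project_id=1 -> matches Atlas
  - task 4 (Train): project_id=4 -> matches Gamma
  - task 5 (Migrate): project_id=5 -> matches Helix
  - task 6 (Refactor): project_id=2 -> matches Zeta
  - task 7 (Optimize): project_id=NULL, no match -> kept with NULL
Match against tasks (self):
  - task 1 (Design): parent_id=NULL -> NULL
  - task 2 (Implement): parent_id=1 -> Design
  - task 3 (Deploy): parent_id=2 -> Implement
  - task 4 (Train): parent_id=3 -> Deploy
  - task 5 (Migrate): parent_id=3 -> Deploy
  - task 6 (Refactor): parent_id=1 -> Design
  - task 7 (Optimize): parent_id=1 -> Design

SQL:
SELECT a.name, b.name AS project, c.name AS parent
FROM tasks a
LEFT JOIN projects b ON a.project_id = b.id
LEFT JOIN tasks c ON a.parent_id = c.id

Result:
name      | project | parent   
----------+---------+----------
Design    | NULL    | NULL     
Implement | Alpha   | Design   
Deploy    | Atlas   | Implement
Train     | Gamma   | Deploy   
Migrate   | Helix   | Deploy   
Refactor  | Zeta    | Design   
Optimize  | NULL    | Design   


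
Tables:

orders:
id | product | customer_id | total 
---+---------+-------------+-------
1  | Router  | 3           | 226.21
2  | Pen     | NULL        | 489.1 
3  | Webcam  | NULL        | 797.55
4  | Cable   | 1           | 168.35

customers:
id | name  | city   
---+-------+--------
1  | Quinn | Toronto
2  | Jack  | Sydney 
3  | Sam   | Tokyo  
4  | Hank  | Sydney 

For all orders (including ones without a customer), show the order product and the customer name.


LEFT JOIN keeps every row from orders (the left table); where customer_id has no match in customers, the customer columns become NULL. Walk through each order:
  - order 1 (Router): customer_id=3 -> matches Sam
  - order 2 (Pen): customer_id=NULL, no match -> kept with NULL
  - order 3 (Webcam): customer_id=NULL, no match -> kept with NULL
  - order 4 (Cable): customer_id=1 -> matches Quinn
All 4 rows appear; 2 have NULL customer.

SQL:
SELECT a.product, b.name AS customer
FROM orders a
LEFT JOIN customers b ON a.customer_id = b.id

Result:
product | customer
--------+---------
Router  | Sam     
Pen     | NULL    
Webcam  | NULL    
Cable   | Quinn   


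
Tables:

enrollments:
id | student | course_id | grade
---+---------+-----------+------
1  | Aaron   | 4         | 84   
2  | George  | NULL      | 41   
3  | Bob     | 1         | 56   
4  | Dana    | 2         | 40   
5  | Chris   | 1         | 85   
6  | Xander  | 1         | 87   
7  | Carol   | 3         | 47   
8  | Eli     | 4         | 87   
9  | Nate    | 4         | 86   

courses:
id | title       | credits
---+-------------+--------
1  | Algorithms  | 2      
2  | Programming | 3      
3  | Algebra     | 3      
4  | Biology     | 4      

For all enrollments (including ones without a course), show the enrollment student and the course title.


LEFT JOIN keeps every row from enrollments (the left table); where course_id has no match in courses, the course columns become NULL. Walk through each enrollment:
  - enrollment 1 (Aaron): course_id=4 -> matches Biology
  - enrollment 2 (George): course_id=NULL, no match -> kept with NULL
  - enrollment 3 (Bob): course_id=1 -> matches Algorithms
  - enrollment 4 (Dana): course_id=2 -> matches Programming
  - enrollment 5 (Chris): course_id=1 -> matches Algorithms
  - enrollment 6 (Xander): course_id=1 -> matches Algorithms
  - enrollment 7 (Carol): course_id=3 -> matches Algebra
  - enrollment 8 (Eli): course_id=4 -> matches Biology
  - enrollment 9 (Nate): course_id=4 -> matches Biology
All 9 rows appear; 1 has NULL course.

SQL:
SELECT a.student, b.title AS course
FROM enrollments a
LEFT JOIN courses b ON a.course_id = b.id

Result:
student | course     
--------+------------
Aaron   | Biology    
George  | NULL       
Bob     | Algorithms 
Dana    | Programming
Chris   | Algorithms 
Xander  | Algorithms 
Carol   | Algebra    
Eli     | Biology    
Nate    | Biology    


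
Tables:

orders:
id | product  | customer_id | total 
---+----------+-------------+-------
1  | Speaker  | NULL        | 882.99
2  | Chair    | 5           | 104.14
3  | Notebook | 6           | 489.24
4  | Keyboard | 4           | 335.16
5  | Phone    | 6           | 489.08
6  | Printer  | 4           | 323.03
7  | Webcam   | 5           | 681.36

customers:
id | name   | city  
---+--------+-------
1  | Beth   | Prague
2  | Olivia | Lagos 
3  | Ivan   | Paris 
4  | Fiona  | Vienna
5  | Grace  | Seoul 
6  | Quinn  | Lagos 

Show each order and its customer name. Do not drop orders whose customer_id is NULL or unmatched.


LEFT JOIN keeps every row from orders (the left table); where customer_id has no match in customers, the customer columns become NULL. Walk through each order:
  - order 1 (Speaker): customer_id=NULL, no match -> kept with NULL
  - order 2 (Chair): customer_id=5 -> matches Grace
  - order 3 (Notebook): customer_id=6 -> matches Quinn
  - order 4 (Keyboard): customer_id=4 -> matches Fiona
  - order 5 (Phone): customer_id=6 -> matches Quinn
  - order 6 (Printer): customer_id=4 -> matches Fiona
  - order 7 (Webcam): customer_id=5 -> matches Grace
All 7 rows appear; 1 has NULL customer.

SQL:
SELECT a.product, b.name AS customer
FROM orders a
LEFT JOIN customers b ON a.customer_id = b.id

Result:
product  | customer
---------+---------
Speaker  | NULL    
Chair    | Grace   
Notebook | Quinn   
Keyboard | Fiona   
Phone    | Quinn   
Printer  | Fiona   
Webcam   | Grace   


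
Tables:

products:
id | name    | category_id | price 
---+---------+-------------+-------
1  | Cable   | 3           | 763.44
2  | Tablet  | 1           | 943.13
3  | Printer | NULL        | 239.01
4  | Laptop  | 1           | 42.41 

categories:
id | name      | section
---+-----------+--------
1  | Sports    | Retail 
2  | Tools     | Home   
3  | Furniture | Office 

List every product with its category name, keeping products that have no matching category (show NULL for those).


LEFT JOIN keeps every row from products (the left table); where category_id has no match in categories, the category columns become NULL. Walk through each product:
  - product 1 (Cable): category_id=3 -> matches Furniture
  - product 2 (Tablet): category_id=1 -> matches Sports
  - product 3 (Printer): category_id=NULL, no match -> kept with NULL
  - product 4 (Laptop): category_id=1 -> matches Sports
All 4 rows appear; 1 has NULL category.

SQL:
SELECT a.name, b.name AS category
FROM products a
LEFT JOIN categories b ON a.category_id = b.id

Result:
name    | category 
--------+----------
Cable   | Furniture
Tablet  | Sports   
Printer | NULL     
Laptop  | Sports   


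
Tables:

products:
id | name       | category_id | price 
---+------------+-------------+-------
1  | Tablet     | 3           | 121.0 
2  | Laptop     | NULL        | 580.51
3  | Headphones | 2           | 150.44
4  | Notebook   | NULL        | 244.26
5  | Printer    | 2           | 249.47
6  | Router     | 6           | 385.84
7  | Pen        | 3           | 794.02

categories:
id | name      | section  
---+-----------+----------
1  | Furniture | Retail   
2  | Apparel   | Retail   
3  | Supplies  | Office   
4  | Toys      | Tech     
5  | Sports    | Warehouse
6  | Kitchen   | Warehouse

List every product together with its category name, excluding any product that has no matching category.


INNER JOIN keeps only products rows whose category_id matches an id in categories. Walk through each product:
  - product 1 (Tablet): category_id=3 -> matches Supplies
  - product 2 (Laptop): category_id=NULL, no match -> dropped
  - product 3 (Headphones): category_id=2 -> matches Apparel
  - product 4 (Notebook): category_id=NULL, no match -> dropped
  - product 5 (Printer): category_id=2 -> matches Apparel
  - product 6 (Router): category_id=6 -> matches Kitchen
  - product 7 (Pen): category_id=3 -> matches Supplies
So 2 of 7 rows are dropped.

SQL:
SELECT a.name, b.name AS category
FROM products a
INNER JOIN categories b ON a.category_id = b.id

Result:
name       | category
-----------+---------
Tablet     | Supplies
Headphones | Apparel 
Printer    | Apparel 
Router     | Kitchen 
Pen        | Supplies


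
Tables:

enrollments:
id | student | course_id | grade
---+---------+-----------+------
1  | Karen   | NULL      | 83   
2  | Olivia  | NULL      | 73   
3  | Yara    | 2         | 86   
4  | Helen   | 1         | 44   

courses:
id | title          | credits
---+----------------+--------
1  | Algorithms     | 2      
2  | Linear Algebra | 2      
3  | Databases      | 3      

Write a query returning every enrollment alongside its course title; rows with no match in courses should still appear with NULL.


LEFT JOIN keeps every row from enrollments (the left table); where course_id has no match in courses, the course columns become NULL. Walk through each enrollment:
  - enrollment 1 (Karen): course_id=NULL, no match -> kept with NULL
  - enrollment 2 (Olivia): course_id=NULL, no match -> kept with NULL
  - enrollment 3 (Yara): course_id=2 -> matches Linear Algebra
  - enrollment 4 (Helen): course_id=1 -> matches Algorithms
All 4 rows appear; 2 have NULL course.

SQL:
SELECT a.student, b.title AS course
FROM enrollments a
LEFT JOIN courses b ON a.course_id = b.id

Result:
student | course        
--------+---------------
Karen   | NULL          
Olivia  | NULL          
Yara    | Linear Algebra
Helen   | Algorithms    


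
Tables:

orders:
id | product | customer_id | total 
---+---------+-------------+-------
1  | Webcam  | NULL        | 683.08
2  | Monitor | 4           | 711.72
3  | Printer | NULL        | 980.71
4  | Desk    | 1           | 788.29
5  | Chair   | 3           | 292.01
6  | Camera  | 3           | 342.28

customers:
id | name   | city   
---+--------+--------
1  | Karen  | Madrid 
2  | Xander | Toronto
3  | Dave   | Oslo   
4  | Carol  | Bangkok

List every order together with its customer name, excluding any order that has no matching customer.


INNER JOIN keeps only orders rows whose customer_id matches an id in customers. Walk through each order:
  - order 1 (Webcam): customer_id=NULL, no match -> dropped
  - order 2 (Monitor): customer_id=4 -> matches Carol
  - order 3 (Printer): customer_id=NULL, no match -> dropped
  - order 4 (Desk): customer_id=1 -> matches Karen
  - order 5 (Chair): customer_id=3 -> matches Dave
  - order 6 (Camera): customer_id=3 -> matches Dave
So 2 of 6 rows are dropped.

SQL:
SELECT a.product, b.name AS customer
FROM orders a
INNER JOIN customers b ON a.customer_id = b.id

Result:
product | customer
--------+---------
Monitor | Carol   
Desk    | Karen   
Chair   | Dave    
Camera  | Dave    


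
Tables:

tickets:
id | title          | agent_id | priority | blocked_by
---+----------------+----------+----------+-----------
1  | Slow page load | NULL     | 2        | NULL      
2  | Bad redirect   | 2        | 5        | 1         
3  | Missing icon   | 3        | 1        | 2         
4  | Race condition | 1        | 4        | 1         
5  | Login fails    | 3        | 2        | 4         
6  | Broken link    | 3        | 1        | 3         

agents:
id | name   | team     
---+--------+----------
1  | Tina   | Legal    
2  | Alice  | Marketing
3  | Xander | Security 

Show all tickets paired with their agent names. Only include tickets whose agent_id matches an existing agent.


INNER JOIN keeps only tickets rows whose agent_id matches an id in agents. Walk through each ticket:
  - ticket 1 (Slow page load): agent_id=NULL, no match -> dropped
  - ticket 2 (Bad redirect): agent_id=2 -> matches Alice
  - ticket 3 (Missing icon): agent_id=3 -> matches Xander
  - ticket 4 (Race condition): agent_id=1 -> matches Tina
  - ticket 5 (Login fails): agent_id=3 -> matches Xander
  - ticket 6 (Broken link): agent_id=3 -> matches Xander
So 1 of 6 rows is dropped.

SQL:
SELECT a.title, b.name AS agent
FROM tickets a
INNER JOIN agents b ON a.agent_id = b.id

Result:
title          | agent 
---------------+-------
Bad redirect   | Alice 
Missing icon   | Xander
Race condition | Tina  
Login fails    | Xander
Broken link    | Xander


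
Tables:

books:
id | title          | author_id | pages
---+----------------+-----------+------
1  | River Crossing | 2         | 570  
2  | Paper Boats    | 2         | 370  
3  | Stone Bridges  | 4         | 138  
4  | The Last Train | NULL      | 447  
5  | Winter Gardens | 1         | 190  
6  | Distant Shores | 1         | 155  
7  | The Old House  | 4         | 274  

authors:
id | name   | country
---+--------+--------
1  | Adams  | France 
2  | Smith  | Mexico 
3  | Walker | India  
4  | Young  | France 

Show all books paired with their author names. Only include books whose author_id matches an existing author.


INNER JOIN keeps only books rows whose author_id matches an id in authors. Walk through each book:
  - book 1 (River Crossing): author_id=2 -> matches Smith
  - book 2 (Paper Boats): author_id=2 -> matches Smith
  - book 3 (Stone Bridges): author_id=4 -> matches Young
  - book 4 (The Last Train): author_id=NULL, no match -> dropped
  - book 5 (Winter Gardens): author_id=1 -> matches Adams
  - book 6 (Distant Shores): author_id=1 -> matches Adams
  - book 7 (The Old House): author_id=4 -> matches Young
So 1 of 7 rows is dropped.

SQL:
SELECT a.title, b.name AS author
FROM books a
INNER JOIN authors b ON a.author_id = b.id

Result:
title          | author
---------------+-------
River Crossing | Smith 
Paper Boats    | Smith 
Stone Bridges  | Young 
Winter Gardens | Adams 
Distant Shores | Adams 
The Old House  | Young 


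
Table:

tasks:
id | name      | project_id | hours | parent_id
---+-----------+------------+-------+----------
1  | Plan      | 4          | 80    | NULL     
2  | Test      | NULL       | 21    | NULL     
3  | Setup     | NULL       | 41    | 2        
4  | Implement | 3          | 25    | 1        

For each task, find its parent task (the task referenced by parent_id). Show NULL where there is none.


This is a self-join: tasks is joined to a second copy of itself, matching each row's parent_id to another row's id. Use LEFT JOIN so rows with parent_id=NULL are kept.
  - task 1 (Plan): parent_id=NULL -> NULL
  - task 2 (Test): parent_id=NULL -> NULL
  - task 3 (Setup): parent_id=2 -> Test
  - task 4 (Implement): parent_id=1 -> Plan

SQL:
SELECT a.name AS item, b.name AS parent
FROM tasks a
LEFT JOIN tasks b ON a.parent_id = b.id

Result:
item      | parent
----------+-------
Plan      | NULL  
Test      | NULL  
Setup     | Test  
Implement | Plan  


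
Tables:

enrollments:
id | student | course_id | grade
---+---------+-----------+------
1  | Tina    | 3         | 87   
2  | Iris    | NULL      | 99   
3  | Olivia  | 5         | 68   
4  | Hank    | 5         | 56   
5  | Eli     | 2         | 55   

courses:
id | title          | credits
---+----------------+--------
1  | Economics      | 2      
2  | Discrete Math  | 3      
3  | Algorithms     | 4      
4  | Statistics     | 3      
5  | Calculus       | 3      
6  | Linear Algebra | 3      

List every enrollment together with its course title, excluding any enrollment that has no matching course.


INNER JOIN keeps only enrollments rows whose course_id matches an id in courses. Walk through each enrollment:
  - enrollment 1 (Tina): course_id=3 -> matches Algorithms
  - enrollment 2 (Iris): course_id=NULL, no match -> dropped
  - enrollment 3 (Olivia): course_id=5 -> matches Calculus
  - enrollment 4 (Hank): course_id=5 -> matches Calculus
  - enrollment 5 (Eli): course_id=2 -> matches Discrete Math
So 1 of 5 rows is dropped.

SQL:
SELECT a.student, b.title AS course
FROM enrollments a
INNER JOIN courses b ON a.course_id = b.id

Result:
student | course       
--------+--------------
Tina    | Algorithms   
Olivia  | Calculus     
Hank    | Calculus     
Eli     | Discrete Math


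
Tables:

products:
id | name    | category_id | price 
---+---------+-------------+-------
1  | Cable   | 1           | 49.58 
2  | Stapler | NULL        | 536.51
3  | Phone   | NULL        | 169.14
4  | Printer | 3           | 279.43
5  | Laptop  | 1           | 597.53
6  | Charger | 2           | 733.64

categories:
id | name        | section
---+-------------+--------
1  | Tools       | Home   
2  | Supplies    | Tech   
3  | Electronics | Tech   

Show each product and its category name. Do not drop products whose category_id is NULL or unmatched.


LEFT JOIN keeps every row from products (the left table); where category_id has no match in categories, the category columns become NULL. Walk through each product:
  - product 1 (Cable): category_id=1 -> matches Tools
  - product 2 (Stapler): category_id=NULL, no match -> kept with NULL
  - product 3 (Phone): category_id=NULL, no match -> kept with NULL
  - product 4 (Printer): category_id=3 -> matches Electronics
  - product 5 (Laptop): category_id=1 -> matches Tools
  - product 6 (Charger): category_id=2 -> matches Supplies
All 6 rows appear; 2 have NULL category.

SQL:
SELECT a.name, b.name AS category
FROM products a
LEFT JOIN categories b ON a.category_id = b.id

Result:
name    | category   
--------+------------
Cable   | Tools      
Stapler | NULL       
Phone   | NULL       
Printer | Electronics
Laptop  | Tools      
Charger | Supplies   


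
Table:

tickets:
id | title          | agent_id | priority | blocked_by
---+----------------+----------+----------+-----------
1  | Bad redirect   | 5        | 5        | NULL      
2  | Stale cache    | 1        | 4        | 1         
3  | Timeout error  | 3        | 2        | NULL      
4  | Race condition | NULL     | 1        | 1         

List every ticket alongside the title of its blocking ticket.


This is a self-join: tickets is joined to a second copy of itself, matching each row's blocked_by to another row's id. Use LEFT JOIN so rows with blocked_by=NULL are kept.
  - ticket 1 (Bad redirect): blocked_by=NULL -> NULL
  - ticket 2 (Stale cache): blocked_by=1 -> Bad redirect
  - ticket 3 (Timeout error): blocked_by=NULL -> NULL
  - ticket 4 (Race condition): blocked_by=1 -> Bad redirect

SQL:
SELECT a.title AS item, b.title AS blocked_by
FROM tickets a
LEFT JOIN tickets b ON a.blocked_by = b.id

Result:
item           | blocked_by  
---------------+-------------
Bad redirect   | NULL        
Stale cache    | Bad redirect
Timeout error  | NULL        
Race condition | Bad redirect


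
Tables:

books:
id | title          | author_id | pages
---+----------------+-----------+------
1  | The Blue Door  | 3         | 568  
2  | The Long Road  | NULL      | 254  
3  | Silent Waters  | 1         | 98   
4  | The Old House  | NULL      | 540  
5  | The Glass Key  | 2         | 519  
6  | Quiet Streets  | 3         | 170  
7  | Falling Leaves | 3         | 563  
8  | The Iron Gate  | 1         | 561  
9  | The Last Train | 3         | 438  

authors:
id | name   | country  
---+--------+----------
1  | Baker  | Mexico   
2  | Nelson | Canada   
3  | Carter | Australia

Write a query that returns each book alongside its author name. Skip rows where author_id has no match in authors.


INNER JOIN keeps only books rows whose author_id matches an id in authors. Walk through each book:
  - book 1 (The Blue Door): author_id=3 -> matches Carter
  - book 2 (The Long Road): author_id=NULL, no match -> dropped
  - book 3 (Silent Waters): author_id=1 -> matches Baker
  - book 4 (The Old House): author_id=NULL, no match -> dropped
  - book 5 (The Glass Key): author_id=2 -> matches Nelson
  - book 6 (Quiet Streets): author_id=3 -> matches Carter
  - book 7 (Falling Leaves): author_id=3 -> matches Carter
  - book 8 (The Iron Gate): author_id=1 -> matches Baker
  - book 9 (The Last Train): author_id=3 -> matches Carter
So 2 of 9 rows are dropped.

SQL:
SELECT a.title, b.name AS author
FROM books a
INNER JOIN authors b ON a.author_id = b.id

Result:
title          | author
---------------+-------
The Blue Door  | Carter
Silent Waters  | Baker 
The Glass Key  | Nelson
Quiet Streets  | Carter
Falling Leaves | Carter
The Iron Gate  | Baker 
The Last Train | Carter


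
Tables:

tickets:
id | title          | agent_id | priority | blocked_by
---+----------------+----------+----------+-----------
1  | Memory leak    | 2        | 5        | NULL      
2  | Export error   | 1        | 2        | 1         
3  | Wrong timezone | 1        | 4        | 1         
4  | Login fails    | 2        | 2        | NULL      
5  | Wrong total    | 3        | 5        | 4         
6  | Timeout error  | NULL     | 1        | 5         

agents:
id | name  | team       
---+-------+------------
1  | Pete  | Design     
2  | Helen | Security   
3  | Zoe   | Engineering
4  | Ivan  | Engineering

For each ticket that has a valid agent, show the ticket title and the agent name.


INNER JOIN keeps only tickets rows whose agent_id matches an id in agents. Walk through each ticket:
  - ticket 1 (Memory leak): agent_id=2 -> matches Helen
  - ticket 2 (Export error): agent_id=1 -> matches Pete
  - ticket 3 (Wrong timezone): agent_id=1 -> matches Pete
  - ticket 4 (Login fails): agent_id=2 -> matches Helen
  - ticket 5 (Wrong total): agent_id=3 -> matches Zoe
  - ticket 6 (Timeout error): agent_id=NULL, no match -> dropped
So 1 of 6 rows is dropped.

SQL:
SELECT a.title, b.name AS agent
FROM tickets a
INNER JOIN agents b ON a.agent_id = b.id

Result:
title          | agent
---------------+------
Memory leak    | Helen
Export error   | Pete 
Wrong timezone | Pete 
Login fails    | Helen
Wrong total    | Zoe  


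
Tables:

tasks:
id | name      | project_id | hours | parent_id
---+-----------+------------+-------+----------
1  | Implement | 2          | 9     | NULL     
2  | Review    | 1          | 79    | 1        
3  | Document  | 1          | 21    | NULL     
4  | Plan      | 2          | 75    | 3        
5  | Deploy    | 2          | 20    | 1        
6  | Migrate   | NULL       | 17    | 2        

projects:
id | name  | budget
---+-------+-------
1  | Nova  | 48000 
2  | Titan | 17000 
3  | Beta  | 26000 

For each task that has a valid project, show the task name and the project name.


INNER JOIN keeps only tasks rows whose project_id matches an id in projects. Walk through each task:
  - task 1 (Implement): project_id=2 -> matches Titan
  - task 2 (Review): project_id=1 -> matches Nova
  - task 3 (Document): project_id=1 -> matches Nova
  - task 4 (Plan): project_id=2 -> matches Titan
  - task 5 (Deploy): project_id=2 -> matches Titan
  - task 6 (Migrate): project_id=NULL, no match -> dropped
So 1 of 6 rows is dropped.

SQL:
SELECT a.name, b.name AS project
FROM tasks a
INNER JOIN projects b ON a.project_id = b.id

Result:
name      | project
----------+--------
Implement | Titan  
Review    | Nova   
Document  | Nova   
Plan      | Titan  
Deploy    | Titan  


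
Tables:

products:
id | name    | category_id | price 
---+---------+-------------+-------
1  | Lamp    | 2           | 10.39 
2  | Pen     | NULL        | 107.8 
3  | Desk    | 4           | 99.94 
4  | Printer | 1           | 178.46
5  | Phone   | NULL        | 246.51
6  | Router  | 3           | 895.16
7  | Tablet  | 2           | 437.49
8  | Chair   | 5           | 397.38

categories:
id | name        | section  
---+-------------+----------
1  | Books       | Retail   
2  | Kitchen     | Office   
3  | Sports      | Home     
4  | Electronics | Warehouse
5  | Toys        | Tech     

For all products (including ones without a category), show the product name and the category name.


LEFT JOIN keeps every row from products (the left table); where category_id has no match in categories, the category columns become NULL. Walk through each product:
  - product 1 (Lamp): category_id=2 -> matches Kitchen
  - product 2 (Pen): category_id=NULL, no match -> kept with NULL
  - product 3 (Desk): category_id=4 -> matches Electronics
  - product 4 (Printer): category_id=1 -> matches Books
  - product 5 (Phone): category_id=NULL, no match -> kept with NULL
  - product 6 (Router): category_id=3 -> matches Sports
  - product 7 (Tablet): category_id=2 -> matches Kitchen
  - product 8 (Chair): category_id=5 -> matches Toys
All 8 rows appear; 2 have NULL category.

SQL:
SELECT a.name, b.name AS category
FROM products a
LEFT JOIN categories b ON a.category_id = b.id

Result:
name    | category   
--------+------------
Lamp    | Kitchen    
Pen     | NULL       
Desk    | Electronics
Printer | Books      
Phone   | NULL       
Router  | Sports     
Tablet  | Kitchen    
Chair   | Toys       


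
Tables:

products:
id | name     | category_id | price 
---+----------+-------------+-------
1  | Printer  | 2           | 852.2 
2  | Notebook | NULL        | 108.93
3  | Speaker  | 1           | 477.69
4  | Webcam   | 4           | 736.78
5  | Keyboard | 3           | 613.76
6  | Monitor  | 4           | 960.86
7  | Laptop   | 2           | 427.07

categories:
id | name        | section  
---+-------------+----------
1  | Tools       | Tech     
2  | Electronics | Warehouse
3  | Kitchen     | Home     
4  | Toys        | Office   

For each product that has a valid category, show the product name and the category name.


INNER JOIN keeps only products rows whose category_id matches an id in categories. Walk through each product:
  - product 1 (Printer): category_id=2 -> matches Electronics
  - product 2 (Notebook): category_id=NULL, no match -> dropped
  - product 3 (Speaker): category_id=1 -> matches Tools
  - product 4 (Webcam): category_id=4 -> matches Toys
  - product 5 (Keyboard): category_id=3 -> matches Kitchen
  - product 6 (Monitor): category_id=4 -> matches Toys
  - product 7 (Laptop): category_id=2 -> matches Electronics
So 1 of 7 rows is dropped.

SQL:
SELECT a.name, b.name AS category
FROM products a
INNER JOIN categories b ON a.category_id = b.id

Result:
name     | category   
---------+------------
Printer  | Electronics
Speaker  | Tools      
Webcam   | Toys       
Keyboard | Kitchen    
Monitor  | Toys       
Laptop   | Electronics


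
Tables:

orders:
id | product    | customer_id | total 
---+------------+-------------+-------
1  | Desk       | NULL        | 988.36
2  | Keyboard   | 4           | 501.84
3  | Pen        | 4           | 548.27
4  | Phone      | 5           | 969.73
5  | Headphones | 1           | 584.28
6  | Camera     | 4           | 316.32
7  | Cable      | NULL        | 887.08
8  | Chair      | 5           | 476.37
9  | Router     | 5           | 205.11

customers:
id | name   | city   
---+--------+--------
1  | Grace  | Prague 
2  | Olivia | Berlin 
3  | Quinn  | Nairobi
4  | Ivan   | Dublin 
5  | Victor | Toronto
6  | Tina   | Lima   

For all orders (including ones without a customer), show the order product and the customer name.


LEFT JOIN keeps every row from orders (the left table); where customer_id has no match in customers, the customer columns become NULL. Walk through each order:
  - order 1 (Desk): customer_id=NULL, no match -> kept with NULL
  - order 2 (Keyboard): customer_id=4 -> matches Ivan
  - order 3 (Pen): customer_id=4 -> matches Ivan
  - order 4 (Phone): customer_id=5 -> matches Victor
  - order 5 (Headphones): customer_id=1 -> matches Grace
  - order 6 (Camera): customer_id=4 -> matches Ivan
  - order 7 (Cable): customer_id=NULL, no match -> kept with NULL
  - order 8 (Chair): customer_id=5 -> matches Victor
  - order 9 (Router): customer_id=5 -> matches Victor
All 9 rows appear; 2 have NULL customer.

SQL:
SELECT a.product, b.name AS customer
FROM orders a
LEFT JOIN customers b ON a.customer_id = b.id

Result:
product    | customer
-----------+---------
Desk       | NULL    
Keyboard   | Ivan    
Pen        | Ivan    
Phone      | Victor  
Headphones | Grace   
Camera     | Ivan    
Cable      | NULL    
Chair      | Victor  
Router     | Victor  


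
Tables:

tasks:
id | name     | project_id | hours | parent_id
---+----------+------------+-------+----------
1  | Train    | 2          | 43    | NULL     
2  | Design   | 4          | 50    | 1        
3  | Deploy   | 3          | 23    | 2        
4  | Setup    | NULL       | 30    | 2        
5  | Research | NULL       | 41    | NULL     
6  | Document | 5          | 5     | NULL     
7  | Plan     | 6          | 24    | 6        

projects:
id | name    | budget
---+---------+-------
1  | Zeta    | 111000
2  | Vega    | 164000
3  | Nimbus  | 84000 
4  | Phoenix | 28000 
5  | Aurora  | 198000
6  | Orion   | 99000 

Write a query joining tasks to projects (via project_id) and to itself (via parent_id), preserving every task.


Two LEFT JOINs from the same base table tasks: one to projects via project_id, one to tasks itself via parent_id. Both are LEFT so every task is preserved.
Match against projects:
  - task 1 (Train): project_id=2 -> matches Vega
  - task 2 (Design): project_id=4 -> matches Phoenix
  - task 3 (Deploy): project_id=3 -> matches Nimbus
  - task 4 (Setup): project_id=NULL, no match -> kept with NULL
  - task 5 (Research): project_id=NULL, no match -> kept with NULL
  - task 6 (Document): project_id=5 -> matches Aurora
  - task 7 (Plan): project_id=6 -> matches Orion
Match against tasks (self):
  - task 1 (Train): parent_id=NULL -> NULL
  - task 2 (Design): parent_id=1 -> Train
  - task 3 (Deploy): parent_id=2 -> Design
  - task 4 (Setup): parent_id=2 -> Design
  - task 5 (Research): parent_id=NULL -> NULL
  - task 6 (Document): parent_id=NULL -> NULL
  - task 7 (Plan): parent_id=6 -> Document

SQL:
SELECT a.name, b.name AS project, c.name AS parent
FROM tasks a
LEFT JOIN projects b ON a.project_id = b.id
LEFT JOIN tasks c ON a.parent_id = c.id

Result:
name     | project | parent  
---------+---------+---------
Train    | Vega    | NULL    
Design   | Phoenix | Train   
Deploy   | Nimbus  | Design  
Setup    | NULL    | Design  
Research | NULL    | NULL    
Document | Aurora  | NULL    
Plan     | Orion   | Document


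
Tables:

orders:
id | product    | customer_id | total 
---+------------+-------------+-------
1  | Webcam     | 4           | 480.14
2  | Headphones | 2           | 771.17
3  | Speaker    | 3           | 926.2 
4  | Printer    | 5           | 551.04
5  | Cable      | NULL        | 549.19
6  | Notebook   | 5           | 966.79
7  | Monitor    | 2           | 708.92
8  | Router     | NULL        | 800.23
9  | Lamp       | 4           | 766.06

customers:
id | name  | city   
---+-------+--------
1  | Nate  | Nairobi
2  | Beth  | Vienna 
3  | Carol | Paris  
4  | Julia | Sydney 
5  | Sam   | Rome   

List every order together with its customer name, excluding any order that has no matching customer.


INNER JOIN keeps only orders rows whose customer_id matches an id in customers. Walk through each order:
  - order 1 (Webcam): customer_id=4 -> matches Julia
  - order 2 (Headphones): customer_id=2 -> matches Beth
  - order 3 (Speaker): customer_id=3 -> matches Carol
  - order 4 (Printer): customer_id=5 -> matches Sam
  - order 5 (Cable): customer_id=NULL, no match -> dropped
  - order 6 (Notebook): customer_id=5 -> matches Sam
  - order 7 (Monitor): customer_id=2 -> matches Beth
  - order 8 (Router): customer_id=NULL, no match -> dropped
  - order 9 (Lamp): customer_id=4 -> matches Julia
So 2 of 9 rows are dropped.

SQL:
SELECT a.product, b.name AS customer
FROM orders a
INNER JOIN customers b ON a.customer_id = b.id

Result:
product    | customer
-----------+---------
Webcam     | Julia   
Headphones | Beth    
Speaker    | Carol   
Printer    | Sam     
Notebook   | Sam     
Monitor    | Beth    
Lamp       | Julia   


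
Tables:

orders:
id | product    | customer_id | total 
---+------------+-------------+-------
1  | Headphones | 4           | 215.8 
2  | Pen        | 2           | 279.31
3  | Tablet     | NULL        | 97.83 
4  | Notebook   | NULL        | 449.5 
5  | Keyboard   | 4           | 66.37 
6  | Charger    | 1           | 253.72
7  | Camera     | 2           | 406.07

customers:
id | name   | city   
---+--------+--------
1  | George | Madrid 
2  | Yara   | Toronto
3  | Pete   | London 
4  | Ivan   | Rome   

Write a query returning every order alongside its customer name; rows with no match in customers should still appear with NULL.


LEFT JOIN keeps every row from orders (the left table); where customer_id has no match in customers, the customer columns become NULL. Walk through each order:
  - order 1 (Headphones): customer_id=4 -> matches Ivan
  - order 2 (Pen): customer_id=2 -> matches Yara
  - order 3 (Tablet): customer_id=NULL, no match -> kept with NULL
  - order 4 (Notebook): customer_id=NULL, no match -> kept with NULL
  - order 5 (Keyboard): customer_id=4 -> matches Ivan
  - order 6 (Charger): customer_id=1 -> matches George
  - order 7 (Camera): customer_id=2 -> matches Yara
All 7 rows appear; 2 have NULL customer.

SQL:
SELECT a.product, b.name AS customer
FROM orders a
LEFT JOIN customers b ON a.customer_id = b.id

Result:
product    | customer
-----------+---------
Headphones | Ivan    
Pen        | Yara    
Tablet     | NULL    
Notebook   | NULL    
Keyboard   | Ivan    
Charger    | George  
Camera     | Yara    


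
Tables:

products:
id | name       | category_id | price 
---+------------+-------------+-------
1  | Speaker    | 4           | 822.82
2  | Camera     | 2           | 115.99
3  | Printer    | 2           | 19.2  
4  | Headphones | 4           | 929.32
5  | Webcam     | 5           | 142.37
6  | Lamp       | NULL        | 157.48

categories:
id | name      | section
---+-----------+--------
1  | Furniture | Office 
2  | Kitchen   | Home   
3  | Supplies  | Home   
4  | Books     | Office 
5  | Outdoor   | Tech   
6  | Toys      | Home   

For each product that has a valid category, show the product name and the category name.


INNER JOIN keeps only products rows whose category_id matches an id in categories. Walk through each product:
  - product 1 (Speaker): category_id=4 -> matches Books
  - product 2 (Camera): category_id=2 -> matches Kitchen
  - product 3 (Printer): category_id=2 -> matches Kitchen
  - product 4 (Headphones): category_id=4 -> matches Books
  - product 5 (Webcam): category_id=5 -> matches Outdoor
  - product 6 (Lamp): category_id=NULL, no match -> dropped
So 1 of 6 rows is dropped.

SQL:
SELECT a.name, b.name AS category
FROM products a
INNER JOIN categories b ON a.category_id = b.id

Result:
name       | category
-----------+---------
Speaker    | Books   
Camera     | Kitchen 
Printer    | Kitchen 
Headphones | Books   
Webcam     | Outdoor 


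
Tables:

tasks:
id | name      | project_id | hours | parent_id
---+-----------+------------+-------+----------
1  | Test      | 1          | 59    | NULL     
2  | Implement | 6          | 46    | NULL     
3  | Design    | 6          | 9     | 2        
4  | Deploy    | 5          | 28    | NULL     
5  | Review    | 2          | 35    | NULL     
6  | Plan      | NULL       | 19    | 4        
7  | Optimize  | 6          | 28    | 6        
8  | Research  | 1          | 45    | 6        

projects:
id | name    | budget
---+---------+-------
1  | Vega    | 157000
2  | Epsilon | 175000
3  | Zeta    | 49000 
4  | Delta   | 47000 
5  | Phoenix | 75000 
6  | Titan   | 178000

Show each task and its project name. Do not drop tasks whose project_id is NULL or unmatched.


LEFT JOIN keeps every row from tasks (the left table); where project_id has no match in projects, the project columns become NULL. Walk through each task:
  - task 1 (Test): project_id=1 -> matches Vega
  - task 2 (Implement): project_id=6 -> matches Titan
  - task 3 (Design): project_id=6 -> matches Titan
  - task 4 (Deploy): project_id=5 -> matches Phoenix
  - task 5 (Review): project_id=2 -> matches Epsilon
  - task 6 (Plan): project_id=NULL, no match -> kept with NULL
  - task 7 (Optimize): project_id=6 -> matches Titan
  - task 8 (Research): project_id=1 -> matches Vega
All 8 rows appear; 1 has NULL project.

SQL:
SELECT a.name, b.name AS project
FROM tasks a
LEFT JOIN projects b ON a.project_id = b.id

Result:
name      | project
----------+--------
Test      | Vega   
Implement | Titan  
Design    | Titan  
Deploy    | Phoenix
Review    | Epsilon
Plan      | NULL   
Optimize  | Titan  
Research  | Vega   
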